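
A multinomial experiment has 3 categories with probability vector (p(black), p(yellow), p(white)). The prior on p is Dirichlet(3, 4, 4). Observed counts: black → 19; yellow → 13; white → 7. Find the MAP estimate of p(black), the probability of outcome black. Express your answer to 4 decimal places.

MAP estimate of p(black) = 0.4468

The posterior is Dirichlet(αᵢ + nᵢ) = Dirichlet(22, 17, 11).
For a Dirichlet(a₁,…,a_K) with all aᵢ > 1, the mode has j-th component (aⱼ − 1)/(Σaᵢ − K).
Here Σaᵢ = 50 and K = 3, so p(black) = (22 − 1)/(50 − 3) = 21/47 ≈ 0.4468.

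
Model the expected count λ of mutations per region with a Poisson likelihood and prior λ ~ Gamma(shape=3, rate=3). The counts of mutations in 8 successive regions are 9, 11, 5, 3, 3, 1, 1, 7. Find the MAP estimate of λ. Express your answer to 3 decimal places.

Σxᵢ = 9+11+5+3+3+1+1+7 = 40, with n = 8.
Posterior ∝ λ^2e^(−3λ) · λ^40e^(−8λ) = λ^42e^(−11λ), i.e. Gamma(shape=43, rate=11).
The mode of a Gamma(a, b) with a ≥ 1 (shape–rate) is (a−1)/b = 42/11 ≈ 3.818.

λ̂_MAP = 3.818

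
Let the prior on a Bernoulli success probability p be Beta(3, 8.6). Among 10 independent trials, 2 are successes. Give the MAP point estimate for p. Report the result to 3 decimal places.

p̂_MAP = 0.204

Prior: Beta(3, 8.6).
Data: 2 successes in 10 trials. The binomial likelihood contributes p^2(1−p)^8, so the posterior is Beta(3+2, 8.6+8) = Beta(5, 16.6).
For Beta(a, b) with a, b > 1 the mode is (a−1)/(a+b−2) = 4/19.6 ≈ 0.204.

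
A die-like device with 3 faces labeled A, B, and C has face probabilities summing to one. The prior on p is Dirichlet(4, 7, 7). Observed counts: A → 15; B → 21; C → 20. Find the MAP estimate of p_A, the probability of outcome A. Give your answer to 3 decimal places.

MAP estimate of p_A = 0.254

The posterior is Dirichlet(αᵢ + nᵢ) = Dirichlet(19, 28, 27).
For a Dirichlet(a₁,…,a_K) with all aᵢ > 1, the mode has j-th component (aⱼ − 1)/(Σaᵢ − K).
Here Σaᵢ = 74 and K = 3, so p_A = (19 − 1)/(74 − 3) = 18/71 ≈ 0.254.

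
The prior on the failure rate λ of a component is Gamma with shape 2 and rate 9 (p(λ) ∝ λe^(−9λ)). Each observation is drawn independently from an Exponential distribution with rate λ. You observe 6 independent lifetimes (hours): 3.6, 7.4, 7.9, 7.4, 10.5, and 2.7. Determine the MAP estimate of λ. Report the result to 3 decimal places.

The Exponential(rate=λ) likelihood is ∝ λ^n e^(−λΣtᵢ). Here n = 6 and Σtᵢ = 3.6 + 7.4 + 7.9 + 7.4 + 10.5 + 2.7 = 39.5.
Posterior ∝ λe^(−9λ) · λ^6e^(−39.5λ) = λ^7e^(−48.5λ), i.e. Gamma(8, 48.5).
Mode = (a−1)/b = 7/48.5 ≈ 0.144.

λ̂_MAP = 0.144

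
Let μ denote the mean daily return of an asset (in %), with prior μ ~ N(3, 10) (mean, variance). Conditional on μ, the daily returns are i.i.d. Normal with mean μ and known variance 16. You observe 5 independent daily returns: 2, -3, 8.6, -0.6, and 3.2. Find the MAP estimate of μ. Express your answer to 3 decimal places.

μ̂_MAP = 2.273

n = 5; x̄ = (2 + (-3) + 8.6 + (-0.6) + 3.2)/5 = 10.2/5 = 2.04.
For a Normal prior and Normal likelihood with known variance, the posterior is Normal; its mode equals its mean, the precision-weighted average.
Prior precision 1/σ₀² = 1/10 = 0.1; data precision n/σ² = 5/16 = 0.3125.
μ̂ = (0.1·3 + 0.3125·2.04) / (0.1 + 0.3125) = 0.9375/0.4125 = 25/11 ≈ 2.273.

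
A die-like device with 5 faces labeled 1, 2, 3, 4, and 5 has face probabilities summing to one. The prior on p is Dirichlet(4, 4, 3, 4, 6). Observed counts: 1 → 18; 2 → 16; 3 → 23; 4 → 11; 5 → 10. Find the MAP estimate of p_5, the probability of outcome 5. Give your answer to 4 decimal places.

The posterior is Dirichlet(αᵢ + nᵢ) = Dirichlet(22, 20, 26, 15, 16).
For a Dirichlet(a₁,…,a_K) with all aᵢ > 1, the mode has j-th component (aⱼ − 1)/(Σaᵢ − K).
Here Σaᵢ = 99 and K = 5, so p_5 = (16 − 1)/(99 − 5) = 15/94 ≈ 0.1596.

MAP estimate: 0.1596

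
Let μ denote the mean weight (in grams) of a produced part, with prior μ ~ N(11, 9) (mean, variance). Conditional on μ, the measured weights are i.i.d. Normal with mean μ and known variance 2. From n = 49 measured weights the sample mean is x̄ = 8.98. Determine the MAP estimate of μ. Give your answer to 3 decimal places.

n = 49, x̄ = 8.98.
For a Normal prior and Normal likelihood with known variance, the posterior is Normal; its mode equals its mean, the precision-weighted average.
Prior precision 1/σ₀² = 1/9; data precision n/σ² = 49/2 = 24.5.
μ̂ = ((1/9)·11 + 24.5·8.98) / (1/9 + 24.5) = (199109/900)/(443/18) = 199109/22150 ≈ 8.989.

μ̂_MAP = 8.989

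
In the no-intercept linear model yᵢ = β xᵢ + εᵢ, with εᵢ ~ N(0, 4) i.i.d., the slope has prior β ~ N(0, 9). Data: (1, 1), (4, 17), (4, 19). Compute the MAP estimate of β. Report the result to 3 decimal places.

β̂_MAP = 4.336

log p(β | y) = −Σ(yᵢ − βxᵢ)²/(2·4) − β²/(2·9) + const.
Setting the derivative to zero: Σxᵢ(yᵢ − βxᵢ)/4 − β/9 = 0, so β = Σxᵢyᵢ / (Σxᵢ² + σ²/τ²).
Σxᵢyᵢ = 1·1 + 4·17 + 4·19 = 145; Σxᵢ² = 33; σ²/τ² = 4/9.
β̂_MAP = 145 / (33 + 4/9) = 145/(301/9) = 1305/301 ≈ 4.336.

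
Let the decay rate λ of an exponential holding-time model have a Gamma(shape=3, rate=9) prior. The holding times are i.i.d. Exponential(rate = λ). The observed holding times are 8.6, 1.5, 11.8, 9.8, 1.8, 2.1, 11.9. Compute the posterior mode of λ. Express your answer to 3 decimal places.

λ̂_MAP = 0.159

The Exponential(rate=λ) likelihood is ∝ λ^n e^(−λΣtᵢ). Here n = 7 and Σtᵢ = 8.6 + 1.5 + 11.8 + 9.8 + 1.8 + 2.1 + 11.9 = 47.5.
Posterior ∝ λ^2e^(−9λ) · λ^7e^(−47.5λ) = λ^9e^(−56.5λ), i.e. Gamma(10, 56.5).
Mode = (a−1)/b = 9/56.5 ≈ 0.159.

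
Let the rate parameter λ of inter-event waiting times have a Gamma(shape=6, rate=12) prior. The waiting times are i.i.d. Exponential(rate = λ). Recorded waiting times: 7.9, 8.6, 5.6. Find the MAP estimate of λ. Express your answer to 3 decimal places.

λ̂_MAP = 0.235

The Exponential(rate=λ) likelihood is ∝ λ^n e^(−λΣtᵢ). Here n = 3 and Σtᵢ = 7.9 + 8.6 + 5.6 = 22.1.
Posterior ∝ λ^5e^(−12λ) · λ^3e^(−22.1λ) = λ^8e^(−34.1λ), i.e. Gamma(9, 34.1).
Mode = (a−1)/b = 8/34.1 ≈ 0.235.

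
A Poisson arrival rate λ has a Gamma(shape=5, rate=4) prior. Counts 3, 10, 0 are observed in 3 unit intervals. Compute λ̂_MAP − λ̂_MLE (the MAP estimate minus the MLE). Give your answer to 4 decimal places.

Σxᵢ = 13. Posterior is Gamma(18, 7); MAP = (18−1)/7 = 17/7 ≈ 2.42857.
MLE = x̄ = 13/3 ≈ 4.33333.
Difference = 17/7 − 13/3 = -40/21 ≈ -1.9048.

MAP − MLE = -1.9048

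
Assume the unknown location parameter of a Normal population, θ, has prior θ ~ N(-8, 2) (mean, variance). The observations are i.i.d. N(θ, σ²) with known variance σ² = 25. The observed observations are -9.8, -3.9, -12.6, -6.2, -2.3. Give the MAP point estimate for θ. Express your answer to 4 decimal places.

θ̂_MAP = -7.7029

n = 5; x̄ = ((-9.8) + (-3.9) + (-12.6) + (-6.2) + (-2.3))/5 = -34.8/5 = -6.96.
For a Normal prior and Normal likelihood with known variance, the posterior is Normal; its mode equals its mean, the precision-weighted average.
Prior precision 1/σ₀² = 1/2 = 0.5; data precision n/σ² = 5/25 = 0.2.
θ̂ = (0.5·(-8) + 0.2·(-6.96)) / (0.5 + 0.2) = (-5.392)/0.7 = -1348/175 ≈ -7.7029.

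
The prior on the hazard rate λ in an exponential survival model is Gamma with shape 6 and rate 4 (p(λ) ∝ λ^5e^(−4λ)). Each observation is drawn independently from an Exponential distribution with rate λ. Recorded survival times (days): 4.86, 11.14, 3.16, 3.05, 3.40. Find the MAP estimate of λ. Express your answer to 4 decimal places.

λ̂_MAP = 0.3377

The Exponential(rate=λ) likelihood is ∝ λ^n e^(−λΣtᵢ). Here n = 5 and Σtᵢ = 4.86 + 11.14 + 3.16 + 3.05 + 3.40 = 25.61.
Posterior ∝ λ^5e^(−4λ) · λ^5e^(−25.61λ) = λ^10e^(−29.61λ), i.e. Gamma(11, 29.61).
Mode = (a−1)/b = 10/29.61 ≈ 0.3377.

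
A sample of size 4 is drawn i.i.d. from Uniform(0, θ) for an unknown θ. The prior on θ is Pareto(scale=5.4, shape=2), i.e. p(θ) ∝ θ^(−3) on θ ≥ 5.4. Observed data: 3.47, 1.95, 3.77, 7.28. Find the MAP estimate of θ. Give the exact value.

The Uniform(0, θ) likelihood is θ^(−n) for θ ≥ max(xᵢ), zero otherwise. Here max(xᵢ) = 7.28.
Posterior ∝ θ^(−3) · θ^(−4) = θ^(−7) on θ ≥ max(5.4, 7.28) = 7.28.
This density is strictly decreasing in θ, so the posterior mode lies at the lower boundary of the support.

θ̂_MAP = 7.28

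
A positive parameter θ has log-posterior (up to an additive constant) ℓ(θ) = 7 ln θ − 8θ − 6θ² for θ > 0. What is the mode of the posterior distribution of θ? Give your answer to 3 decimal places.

ℓ'(θ) = 7/θ − 8 − 12θ. Setting this to zero and multiplying by θ: 12θ² + 8θ − 7 = 0.
θ = (−8 + √(8² + 4·12·7)) / (2·12) = (−8 + √400) / 24 = (−8 + 20)/24 = 1/2.
ℓ''(θ) = −7/θ² − 12 < 0, confirming a maximum.

θ̂_MAP = 0.500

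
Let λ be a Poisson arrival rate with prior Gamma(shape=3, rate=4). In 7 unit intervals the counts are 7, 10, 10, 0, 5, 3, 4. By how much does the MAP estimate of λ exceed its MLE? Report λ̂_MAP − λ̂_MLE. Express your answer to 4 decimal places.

MAP − MLE = -1.8442

Σxᵢ = 39. Posterior is Gamma(42, 11); MAP = (42−1)/11 = 41/11 ≈ 3.72727.
MLE = x̄ = 39/7 ≈ 5.57143.
Difference = 41/11 − 39/7 = -142/77 ≈ -1.8442.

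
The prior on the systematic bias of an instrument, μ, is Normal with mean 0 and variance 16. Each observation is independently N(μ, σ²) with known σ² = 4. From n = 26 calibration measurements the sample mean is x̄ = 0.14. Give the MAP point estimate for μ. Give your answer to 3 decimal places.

n = 26, x̄ = 0.14.
For a Normal prior and Normal likelihood with known variance, the posterior is Normal; its mode equals its mean, the precision-weighted average.
Prior precision 1/σ₀² = 1/16 = 0.0625; data precision n/σ² = 26/4 = 6.5.
μ̂ = (0.0625·0 + 6.5·0.14) / (0.0625 + 6.5) = 0.91/6.5625 = 52/375 ≈ 0.139.

μ̂_MAP = 0.139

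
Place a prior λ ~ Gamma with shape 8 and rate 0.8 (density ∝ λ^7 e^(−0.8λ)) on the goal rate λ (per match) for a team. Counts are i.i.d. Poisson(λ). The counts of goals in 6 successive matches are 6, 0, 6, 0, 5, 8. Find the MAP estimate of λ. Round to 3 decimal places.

Σxᵢ = 6+0+6+0+5+8 = 25, with n = 6.
Posterior ∝ λ^7e^(−0.8λ) · λ^25e^(−6λ) = λ^32e^(−6.8λ), i.e. Gamma(shape=33, rate=6.8).
The mode of a Gamma(a, b) with a ≥ 1 (shape–rate) is (a−1)/b = 32/6.8 ≈ 4.706.

λ̂_MAP = 4.706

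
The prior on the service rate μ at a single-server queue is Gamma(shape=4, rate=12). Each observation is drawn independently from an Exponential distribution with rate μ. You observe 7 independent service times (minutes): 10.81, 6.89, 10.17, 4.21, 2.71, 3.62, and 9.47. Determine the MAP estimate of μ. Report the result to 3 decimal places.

μ̂_MAP = 0.167

The Exponential(rate=μ) likelihood is ∝ μ^n e^(−μΣtᵢ). Here n = 7 and Σtᵢ = 10.81 + 6.89 + 10.17 + 4.21 + 2.71 + 3.62 + 9.47 = 47.88.
Posterior ∝ μ^3e^(−12μ) · μ^7e^(−47.88μ) = μ^10e^(−59.88μ), i.e. Gamma(11, 59.88).
Mode = (a−1)/b = 10/59.88 ≈ 0.167.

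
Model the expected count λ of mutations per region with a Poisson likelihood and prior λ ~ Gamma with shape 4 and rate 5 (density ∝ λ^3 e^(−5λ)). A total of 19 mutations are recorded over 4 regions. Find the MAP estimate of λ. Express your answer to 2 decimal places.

λ̂_MAP = 2.44

Σxᵢ = 19, n = 4.
Posterior ∝ λ^3e^(−5λ) · λ^19e^(−4λ) = λ^22e^(−9λ), i.e. Gamma(shape=23, rate=9).
The mode of a Gamma(a, b) with a ≥ 1 (shape–rate) is (a−1)/b = 22/9 ≈ 2.44.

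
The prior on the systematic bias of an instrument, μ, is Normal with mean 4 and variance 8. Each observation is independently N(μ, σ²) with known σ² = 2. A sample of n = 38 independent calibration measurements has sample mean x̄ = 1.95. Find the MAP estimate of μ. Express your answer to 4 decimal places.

μ̂_MAP = 1.9634

n = 38, x̄ = 1.95.
For a Normal prior and Normal likelihood with known variance, the posterior is Normal; its mode equals its mean, the precision-weighted average.
Prior precision 1/σ₀² = 1/8 = 0.125; data precision n/σ² = 38/2 = 19.
μ̂ = (0.125·4 + 19·1.95) / (0.125 + 19) = 37.55/19.125 = 1502/765 ≈ 1.9634.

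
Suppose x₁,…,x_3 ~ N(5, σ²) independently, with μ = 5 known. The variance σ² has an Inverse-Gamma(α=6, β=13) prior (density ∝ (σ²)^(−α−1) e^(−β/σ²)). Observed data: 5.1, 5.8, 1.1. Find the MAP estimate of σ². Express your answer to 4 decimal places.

Sum of squared deviations about the known mean: SS = (5.1−5)² + (5.8−5)² + (1.1−5)² = 15.86.
The Normal likelihood contributes (σ²)^(−n/2) exp(−SS/(2σ²)), so the posterior is Inverse-Gamma(α + n/2, β + SS/2) = Inverse-Gamma(7.5, 20.93).
The mode of Inverse-Gamma(a, b) is b/(a+1) = 20.93/8.5 ≈ 2.4624.

σ̂²_MAP = 2.4624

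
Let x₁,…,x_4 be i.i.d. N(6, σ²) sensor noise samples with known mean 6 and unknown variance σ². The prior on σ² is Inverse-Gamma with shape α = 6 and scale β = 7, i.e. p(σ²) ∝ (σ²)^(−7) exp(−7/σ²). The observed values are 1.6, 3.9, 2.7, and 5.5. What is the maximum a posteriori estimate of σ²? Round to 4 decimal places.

σ̂²_MAP = 2.7172

Sum of squared deviations about the known mean: SS = (1.6−6)² + (3.9−6)² + (2.7−6)² + (5.5−6)² = 34.91.
The Normal likelihood contributes (σ²)^(−n/2) exp(−SS/(2σ²)), so the posterior is Inverse-Gamma(α + n/2, β + SS/2) = Inverse-Gamma(8, 24.455).
The mode of Inverse-Gamma(a, b) is b/(a+1) = 24.455/9 ≈ 2.7172.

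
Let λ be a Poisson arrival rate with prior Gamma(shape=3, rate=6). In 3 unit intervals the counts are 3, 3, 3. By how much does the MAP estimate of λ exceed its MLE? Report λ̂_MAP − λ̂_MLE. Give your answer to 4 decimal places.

MAP − MLE = -1.7778

Σxᵢ = 9. Posterior is Gamma(12, 9); MAP = (12−1)/9 = 11/9 ≈ 1.22222.
MLE = x̄ = 9/3 ≈ 3.00000.
Difference = 11/9 − 9/3 = -16/9 ≈ -1.7778.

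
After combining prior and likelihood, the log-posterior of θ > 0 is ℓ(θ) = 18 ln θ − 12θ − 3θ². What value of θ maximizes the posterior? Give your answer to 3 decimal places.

θ̂_MAP = 1.000

ℓ'(θ) = 18/θ − 12 − 6θ. Setting this to zero and multiplying by θ: 6θ² + 12θ − 18 = 0.
θ = (−12 + √(12² + 4·6·18)) / (2·6) = (−12 + √576) / 12 = (−12 + 24)/12 = 1.
ℓ''(θ) = −18/θ² − 6 < 0, confirming a maximum.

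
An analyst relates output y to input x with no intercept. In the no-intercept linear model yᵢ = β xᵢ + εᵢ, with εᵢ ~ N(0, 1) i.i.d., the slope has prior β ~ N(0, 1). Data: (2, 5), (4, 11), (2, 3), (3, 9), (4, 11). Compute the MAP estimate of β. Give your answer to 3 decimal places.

log p(β | y) = −Σ(yᵢ − βxᵢ)²/(2·1) − β²/(2·1) + const.
Setting the derivative to zero: Σxᵢ(yᵢ − βxᵢ)/1 − β/1 = 0, so β = Σxᵢyᵢ / (Σxᵢ² + σ²/τ²).
Σxᵢyᵢ = 2·5 + 4·11 + 2·3 + 3·9 + 4·11 = 131; Σxᵢ² = 49; σ²/τ² = 1.
β̂_MAP = 131 / (49 + 1) = 131/50 ≈ 2.620.

β̂_MAP = 2.620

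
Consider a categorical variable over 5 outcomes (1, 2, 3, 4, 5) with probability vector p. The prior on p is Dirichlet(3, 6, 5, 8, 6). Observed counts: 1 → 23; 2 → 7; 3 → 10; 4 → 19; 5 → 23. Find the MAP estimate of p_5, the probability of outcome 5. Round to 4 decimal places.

The posterior is Dirichlet(αᵢ + nᵢ) = Dirichlet(26, 13, 15, 27, 29).
For a Dirichlet(a₁,…,a_K) with all aᵢ > 1, the mode has j-th component (aⱼ − 1)/(Σaᵢ − K).
Here Σaᵢ = 110 and K = 5, so p_5 = (29 − 1)/(110 − 5) = 28/105 ≈ 0.2667.

MAP estimate: 0.2667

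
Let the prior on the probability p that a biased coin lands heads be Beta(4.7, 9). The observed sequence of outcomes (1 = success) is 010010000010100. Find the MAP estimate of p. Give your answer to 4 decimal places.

Prior: Beta(4.7, 9).
Data: 4 successes in 15 trials (from the sequence). The binomial likelihood contributes p^4(1−p)^11, so the posterior is Beta(4.7+4, 9+11) = Beta(8.7, 20).
For Beta(a, b) with a, b > 1 the mode is (a−1)/(a+b−2) = 7.7/26.7 ≈ 0.2884.

p̂_MAP = 0.2884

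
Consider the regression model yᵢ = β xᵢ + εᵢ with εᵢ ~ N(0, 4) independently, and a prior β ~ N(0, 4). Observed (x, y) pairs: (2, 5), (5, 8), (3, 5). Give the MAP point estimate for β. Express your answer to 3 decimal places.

log p(β | y) = −Σ(yᵢ − βxᵢ)²/(2·4) − β²/(2·4) + const.
Setting the derivative to zero: Σxᵢ(yᵢ − βxᵢ)/4 − β/4 = 0, so β = Σxᵢyᵢ / (Σxᵢ² + σ²/τ²).
Σxᵢyᵢ = 2·5 + 5·8 + 3·5 = 65; Σxᵢ² = 38; σ²/τ² = 1.
β̂_MAP = 65 / (38 + 1) = 65/39 ≈ 1.667.

β̂_MAP = 1.667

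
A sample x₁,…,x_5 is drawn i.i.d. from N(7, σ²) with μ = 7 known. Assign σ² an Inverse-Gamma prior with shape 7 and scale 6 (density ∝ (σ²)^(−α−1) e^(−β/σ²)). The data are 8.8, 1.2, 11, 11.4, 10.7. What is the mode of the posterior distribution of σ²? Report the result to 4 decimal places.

Sum of squared deviations about the known mean: SS = (8.8−7)² + (1.2−7)² + (11−7)² + (11.4−7)² + (10.7−7)² = 85.93.
The Normal likelihood contributes (σ²)^(−n/2) exp(−SS/(2σ²)), so the posterior is Inverse-Gamma(α + n/2, β + SS/2) = Inverse-Gamma(9.5, 48.965).
The mode of Inverse-Gamma(a, b) is b/(a+1) = 48.965/10.5 ≈ 4.6633.

σ̂²_MAP = 4.6633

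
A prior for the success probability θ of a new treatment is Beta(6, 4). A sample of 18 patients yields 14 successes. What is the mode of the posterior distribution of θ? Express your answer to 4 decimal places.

θ̂_MAP = 0.7308

Prior: Beta(6, 4).
Data: 14 successes in 18 trials. The binomial likelihood contributes θ^14(1−θ)^4, so the posterior is Beta(6+14, 4+4) = Beta(20, 8).
For Beta(a, b) with a, b > 1 the mode is (a−1)/(a+b−2) = 19/26 ≈ 0.7308.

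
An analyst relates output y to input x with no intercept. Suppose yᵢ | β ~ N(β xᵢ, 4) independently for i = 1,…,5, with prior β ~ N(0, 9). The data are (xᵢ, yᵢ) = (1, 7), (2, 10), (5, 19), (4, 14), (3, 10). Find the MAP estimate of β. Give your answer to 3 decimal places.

log p(β | y) = −Σ(yᵢ − βxᵢ)²/(2·4) − β²/(2·9) + const.
Setting the derivative to zero: Σxᵢ(yᵢ − βxᵢ)/4 − β/9 = 0, so β = Σxᵢyᵢ / (Σxᵢ² + σ²/τ²).
Σxᵢyᵢ = 1·7 + 2·10 + 5·19 + 4·14 + 3·10 = 208; Σxᵢ² = 55; σ²/τ² = 4/9.
β̂_MAP = 208 / (55 + 4/9) = 208/(499/9) = 1872/499 ≈ 3.752.

β̂_MAP = 3.752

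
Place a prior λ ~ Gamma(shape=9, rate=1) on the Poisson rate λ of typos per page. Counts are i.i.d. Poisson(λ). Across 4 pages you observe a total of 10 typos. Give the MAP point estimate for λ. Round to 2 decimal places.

Σxᵢ = 10, n = 4.
Posterior ∝ λ^8e^(−1λ) · λ^10e^(−4λ) = λ^18e^(−5λ), i.e. Gamma(shape=19, rate=5).
The mode of a Gamma(a, b) with a ≥ 1 (shape–rate) is (a−1)/b = 18/5 ≈ 3.60.

λ̂_MAP = 3.60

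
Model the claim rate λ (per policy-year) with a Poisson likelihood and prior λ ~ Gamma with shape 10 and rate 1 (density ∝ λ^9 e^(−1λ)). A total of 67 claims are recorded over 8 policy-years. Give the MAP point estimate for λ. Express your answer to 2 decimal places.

λ̂_MAP = 8.44

Σxᵢ = 67, n = 8.
Posterior ∝ λ^9e^(−1λ) · λ^67e^(−8λ) = λ^76e^(−9λ), i.e. Gamma(shape=77, rate=9).
The mode of a Gamma(a, b) with a ≥ 1 (shape–rate) is (a−1)/b = 76/9 ≈ 8.44.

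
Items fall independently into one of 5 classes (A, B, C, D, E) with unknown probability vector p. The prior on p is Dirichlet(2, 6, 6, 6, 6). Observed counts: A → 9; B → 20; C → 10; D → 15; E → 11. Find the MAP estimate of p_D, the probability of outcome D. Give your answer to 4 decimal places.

MAP estimate of p_D = 0.2326

The posterior is Dirichlet(αᵢ + nᵢ) = Dirichlet(11, 26, 16, 21, 17).
For a Dirichlet(a₁,…,a_K) with all aᵢ > 1, the mode has j-th component (aⱼ − 1)/(Σaᵢ − K).
Here Σaᵢ = 91 and K = 5, so p_D = (21 − 1)/(91 − 5) = 20/86 ≈ 0.2326.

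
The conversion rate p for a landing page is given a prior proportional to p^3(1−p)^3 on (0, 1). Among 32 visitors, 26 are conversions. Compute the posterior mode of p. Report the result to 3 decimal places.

p̂_MAP = 0.763

The prior density ∝ p^3(1−p)^3 is the kernel of Beta(4, 4).
Data: 26 successes in 32 trials. The binomial likelihood contributes p^26(1−p)^6, so the posterior is Beta(4+26, 4+6) = Beta(30, 10).
For Beta(a, b) with a, b > 1 the mode is (a−1)/(a+b−2) = 29/38 ≈ 0.763.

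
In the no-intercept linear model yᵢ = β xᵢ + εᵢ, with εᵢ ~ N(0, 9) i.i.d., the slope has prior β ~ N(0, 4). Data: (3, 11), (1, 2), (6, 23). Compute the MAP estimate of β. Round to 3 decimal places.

log p(β | y) = −Σ(yᵢ − βxᵢ)²/(2·9) − β²/(2·4) + const.
Setting the derivative to zero: Σxᵢ(yᵢ − βxᵢ)/9 − β/4 = 0, so β = Σxᵢyᵢ / (Σxᵢ² + σ²/τ²).
Σxᵢyᵢ = 3·11 + 1·2 + 6·23 = 173; Σxᵢ² = 46; σ²/τ² = 2.25.
β̂_MAP = 173 / (46 + 2.25) = 173/48.25 ≈ 3.585.

β̂_MAP = 3.585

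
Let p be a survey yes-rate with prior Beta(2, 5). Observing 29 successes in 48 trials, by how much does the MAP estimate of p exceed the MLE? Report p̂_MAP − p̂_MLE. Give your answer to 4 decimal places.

Posterior is Beta(31, 24); MAP = (31−1)/(55−2) = 30/53 ≈ 0.56604.
MLE ignores the prior: p̂_MLE = k/n = 29/48 ≈ 0.60417.
Difference = 30/53 − 29/48 = -97/2544 ≈ -0.0381.

MAP − MLE = -0.0381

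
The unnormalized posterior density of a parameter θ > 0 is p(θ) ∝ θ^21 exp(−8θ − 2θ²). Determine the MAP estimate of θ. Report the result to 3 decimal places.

ℓ'(θ) = 21/θ − 8 − 4θ. Setting this to zero and multiplying by θ: 4θ² + 8θ − 21 = 0.
θ = (−8 + √(8² + 4·4·21)) / (2·4) = (−8 + √400) / 8 = (−8 + 20)/8 = 3/2.
ℓ''(θ) = −21/θ² − 4 < 0, confirming a maximum.

θ̂_MAP = 1.500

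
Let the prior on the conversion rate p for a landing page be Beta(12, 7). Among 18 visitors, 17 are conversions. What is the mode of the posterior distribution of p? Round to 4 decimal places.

Prior: Beta(12, 7).
Data: 17 successes in 18 trials. The binomial likelihood contributes p^17(1−p)^1, so the posterior is Beta(12+17, 7+1) = Beta(29, 8).
For Beta(a, b) with a, b > 1 the mode is (a−1)/(a+b−2) = 28/35 ≈ 0.8000.

p̂_MAP = 0.8000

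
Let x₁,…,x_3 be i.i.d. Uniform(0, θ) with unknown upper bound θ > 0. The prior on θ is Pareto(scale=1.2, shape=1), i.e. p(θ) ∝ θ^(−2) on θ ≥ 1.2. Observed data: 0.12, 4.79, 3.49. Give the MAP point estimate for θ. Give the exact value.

The Uniform(0, θ) likelihood is θ^(−n) for θ ≥ max(xᵢ), zero otherwise. Here max(xᵢ) = 4.79.
Posterior ∝ θ^(−2) · θ^(−3) = θ^(−5) on θ ≥ max(1.2, 4.79) = 4.79.
This density is strictly decreasing in θ, so the posterior mode lies at the lower boundary of the support.

θ̂_MAP = 4.79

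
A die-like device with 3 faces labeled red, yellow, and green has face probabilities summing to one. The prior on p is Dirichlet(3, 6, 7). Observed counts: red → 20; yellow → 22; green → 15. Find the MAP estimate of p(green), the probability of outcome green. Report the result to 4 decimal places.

The posterior is Dirichlet(αᵢ + nᵢ) = Dirichlet(23, 28, 22).
For a Dirichlet(a₁,…,a_K) with all aᵢ > 1, the mode has j-th component (aⱼ − 1)/(Σaᵢ − K).
Here Σaᵢ = 73 and K = 3, so p(green) = (22 − 1)/(73 − 3) = 21/70 ≈ 0.3000.

MAP estimate of p(green) = 0.3000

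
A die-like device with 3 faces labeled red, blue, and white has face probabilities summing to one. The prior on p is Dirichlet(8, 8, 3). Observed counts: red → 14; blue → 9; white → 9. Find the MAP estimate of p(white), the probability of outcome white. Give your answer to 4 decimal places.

MAP estimate of p(white) = 0.2292

The posterior is Dirichlet(αᵢ + nᵢ) = Dirichlet(22, 17, 12).
For a Dirichlet(a₁,…,a_K) with all aᵢ > 1, the mode has j-th component (aⱼ − 1)/(Σaᵢ − K).
Here Σaᵢ = 51 and K = 3, so p(white) = (12 − 1)/(51 − 3) = 11/48 ≈ 0.2292.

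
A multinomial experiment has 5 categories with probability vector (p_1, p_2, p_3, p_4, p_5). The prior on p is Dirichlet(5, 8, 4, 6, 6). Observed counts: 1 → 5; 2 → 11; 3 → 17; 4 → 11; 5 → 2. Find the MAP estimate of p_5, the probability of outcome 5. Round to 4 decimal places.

The posterior is Dirichlet(αᵢ + nᵢ) = Dirichlet(10, 19, 21, 17, 8).
For a Dirichlet(a₁,…,a_K) with all aᵢ > 1, the mode has j-th component (aⱼ − 1)/(Σaᵢ − K).
Here Σaᵢ = 75 and K = 5, so p_5 = (8 − 1)/(75 − 5) = 7/70 ≈ 0.1000.

MAP estimate: 0.1000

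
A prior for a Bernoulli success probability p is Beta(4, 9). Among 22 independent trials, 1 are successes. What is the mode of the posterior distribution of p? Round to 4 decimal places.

p̂_MAP = 0.1212

Prior: Beta(4, 9).
Data: 1 success in 22 trials. The binomial likelihood contributes p(1−p)^21, so the posterior is Beta(4+1, 9+21) = Beta(5, 30).
For Beta(a, b) with a, b > 1 the mode is (a−1)/(a+b−2) = 4/33 ≈ 0.1212.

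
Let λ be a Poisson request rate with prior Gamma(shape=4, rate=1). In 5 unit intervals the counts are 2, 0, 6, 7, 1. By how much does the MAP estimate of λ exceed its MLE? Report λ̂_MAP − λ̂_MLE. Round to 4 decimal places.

MAP − MLE = -0.0333

Σxᵢ = 16. Posterior is Gamma(20, 6); MAP = (20−1)/6 = 19/6 ≈ 3.16667.
MLE = x̄ = 16/5 ≈ 3.20000.
Difference = 19/6 − 16/5 = -1/30 ≈ -0.0333.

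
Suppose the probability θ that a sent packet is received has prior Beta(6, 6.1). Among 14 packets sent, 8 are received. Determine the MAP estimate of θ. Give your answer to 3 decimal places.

θ̂_MAP = 0.539

Prior: Beta(6, 6.1).
Data: 8 successes in 14 trials. The binomial likelihood contributes θ^8(1−θ)^6, so the posterior is Beta(6+8, 6.1+6) = Beta(14, 12.1).
For Beta(a, b) with a, b > 1 the mode is (a−1)/(a+b−2) = 13/24.1 ≈ 0.539.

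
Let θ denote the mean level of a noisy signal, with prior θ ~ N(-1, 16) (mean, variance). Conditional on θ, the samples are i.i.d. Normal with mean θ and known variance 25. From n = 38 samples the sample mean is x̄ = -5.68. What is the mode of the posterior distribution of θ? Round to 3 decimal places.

θ̂_MAP = -5.495

n = 38, x̄ = -5.68.
For a Normal prior and Normal likelihood with known variance, the posterior is Normal; its mode equals its mean, the precision-weighted average.
Prior precision 1/σ₀² = 1/16 = 0.0625; data precision n/σ² = 38/25 = 1.52.
θ̂ = (0.0625·(-1) + 1.52·(-5.68)) / (0.0625 + 1.52) = (-8.6961)/1.5825 = -28987/5275 ≈ -5.495.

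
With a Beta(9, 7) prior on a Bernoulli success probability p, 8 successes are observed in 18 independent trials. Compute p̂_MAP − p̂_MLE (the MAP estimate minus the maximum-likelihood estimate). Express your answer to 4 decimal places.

MAP − MLE = 0.0556

Posterior is Beta(17, 17); MAP = (17−1)/(34−2) = 16/32 ≈ 0.50000.
MLE ignores the prior: p̂_MLE = k/n = 8/18 ≈ 0.44444.
Difference = 16/32 − 8/18 = 1/18 ≈ 0.0556.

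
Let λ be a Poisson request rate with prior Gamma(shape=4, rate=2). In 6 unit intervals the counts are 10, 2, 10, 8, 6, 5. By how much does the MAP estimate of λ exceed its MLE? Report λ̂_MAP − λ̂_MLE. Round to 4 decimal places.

Σxᵢ = 41. Posterior is Gamma(45, 8); MAP = (45−1)/8 = 44/8 ≈ 5.50000.
MLE = x̄ = 41/6 ≈ 6.83333.
Difference = 44/8 − 41/6 = -4/3 ≈ -1.3333.

MAP − MLE = -1.3333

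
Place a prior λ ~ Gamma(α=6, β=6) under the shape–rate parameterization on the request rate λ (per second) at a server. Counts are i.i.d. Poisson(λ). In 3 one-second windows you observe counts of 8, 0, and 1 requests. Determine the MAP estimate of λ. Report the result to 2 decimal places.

Σxᵢ = 8+0+1 = 9, with n = 3.
Posterior ∝ λ^5e^(−6λ) · λ^9e^(−3λ) = λ^14e^(−9λ), i.e. Gamma(shape=15, rate=9).
The mode of a Gamma(a, b) with a ≥ 1 (shape–rate) is (a−1)/b = 14/9 ≈ 1.56.

λ̂_MAP = 1.56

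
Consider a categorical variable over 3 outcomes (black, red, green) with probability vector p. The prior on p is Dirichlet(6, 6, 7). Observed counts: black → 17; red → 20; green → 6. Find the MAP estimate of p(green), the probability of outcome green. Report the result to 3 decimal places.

The posterior is Dirichlet(αᵢ + nᵢ) = Dirichlet(23, 26, 13).
For a Dirichlet(a₁,…,a_K) with all aᵢ > 1, the mode has j-th component (aⱼ − 1)/(Σaᵢ − K).
Here Σaᵢ = 62 and K = 3, so p(green) = (13 − 1)/(62 − 3) = 12/59 ≈ 0.203.

MAP estimate of p(green) = 0.203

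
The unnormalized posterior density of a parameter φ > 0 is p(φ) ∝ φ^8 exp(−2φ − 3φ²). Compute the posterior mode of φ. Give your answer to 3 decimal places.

ℓ'(φ) = 8/φ − 2 − 6φ. Setting this to zero and multiplying by φ: 6φ² + 2φ − 8 = 0.
φ = (−2 + √(2² + 4·6·8)) / (2·6) = (−2 + √196) / 12 = (−2 + 14)/12 = 1.
ℓ''(φ) = −8/φ² − 6 < 0, confirming a maximum.

φ̂_MAP = 1.000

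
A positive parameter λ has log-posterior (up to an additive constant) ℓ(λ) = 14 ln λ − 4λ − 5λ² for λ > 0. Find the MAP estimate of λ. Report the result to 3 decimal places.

λ̂_MAP = 1.000

ℓ'(λ) = 14/λ − 4 − 10λ. Setting this to zero and multiplying by λ: 10λ² + 4λ − 14 = 0.
λ = (−4 + √(4² + 4·10·14)) / (2·10) = (−4 + √576) / 20 = (−4 + 24)/20 = 1.
ℓ''(λ) = −14/λ² − 10 < 0, confirming a maximum.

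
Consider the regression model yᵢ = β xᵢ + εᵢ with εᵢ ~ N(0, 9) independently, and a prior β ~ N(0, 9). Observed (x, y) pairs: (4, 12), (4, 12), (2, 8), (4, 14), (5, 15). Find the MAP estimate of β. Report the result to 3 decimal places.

β̂_MAP = 3.115

log p(β | y) = −Σ(yᵢ − βxᵢ)²/(2·9) − β²/(2·9) + const.
Setting the derivative to zero: Σxᵢ(yᵢ − βxᵢ)/9 − β/9 = 0, so β = Σxᵢyᵢ / (Σxᵢ² + σ²/τ²).
Σxᵢyᵢ = 4·12 + 4·12 + 2·8 + 4·14 + 5·15 = 243; Σxᵢ² = 77; σ²/τ² = 1.
β̂_MAP = 243 / (77 + 1) = 243/78 ≈ 3.115.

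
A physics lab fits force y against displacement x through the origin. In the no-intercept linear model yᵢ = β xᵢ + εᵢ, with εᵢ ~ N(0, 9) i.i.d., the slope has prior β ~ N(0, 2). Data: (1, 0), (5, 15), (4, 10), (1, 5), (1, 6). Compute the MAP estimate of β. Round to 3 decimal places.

log p(β | y) = −Σ(yᵢ − βxᵢ)²/(2·9) − β²/(2·2) + const.
Setting the derivative to zero: Σxᵢ(yᵢ − βxᵢ)/9 − β/2 = 0, so β = Σxᵢyᵢ / (Σxᵢ² + σ²/τ²).
Σxᵢyᵢ = 1·0 + 5·15 + 4·10 + 1·5 + 1·6 = 126; Σxᵢ² = 44; σ²/τ² = 4.5.
β̂_MAP = 126 / (44 + 4.5) = 126/48.5 ≈ 2.598.

β̂_MAP = 2.598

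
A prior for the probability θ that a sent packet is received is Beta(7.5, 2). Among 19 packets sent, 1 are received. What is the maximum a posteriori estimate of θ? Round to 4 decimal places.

θ̂_MAP = 0.2830

Prior: Beta(7.5, 2).
Data: 1 success in 19 trials. The binomial likelihood contributes θ(1−θ)^18, so the posterior is Beta(7.5+1, 2+18) = Beta(8.5, 20).
For Beta(a, b) with a, b > 1 the mode is (a−1)/(a+b−2) = 7.5/26.5 ≈ 0.2830.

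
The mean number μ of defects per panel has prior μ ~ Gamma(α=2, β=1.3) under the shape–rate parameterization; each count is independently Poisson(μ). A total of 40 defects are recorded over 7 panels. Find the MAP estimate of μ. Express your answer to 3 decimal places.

Σxᵢ = 40, n = 7.
Posterior ∝ μe^(−1.3μ) · μ^40e^(−7μ) = μ^41e^(−8.3μ), i.e. Gamma(shape=42, rate=8.3).
The mode of a Gamma(a, b) with a ≥ 1 (shape–rate) is (a−1)/b = 41/8.3 ≈ 4.940.

μ̂_MAP = 4.940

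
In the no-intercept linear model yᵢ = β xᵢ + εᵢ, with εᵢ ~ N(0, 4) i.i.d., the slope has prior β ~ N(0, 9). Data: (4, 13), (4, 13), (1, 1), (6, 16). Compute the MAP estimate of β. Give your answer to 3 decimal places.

log p(β | y) = −Σ(yᵢ − βxᵢ)²/(2·4) − β²/(2·9) + const.
Setting the derivative to zero: Σxᵢ(yᵢ − βxᵢ)/4 − β/9 = 0, so β = Σxᵢyᵢ / (Σxᵢ² + σ²/τ²).
Σxᵢyᵢ = 4·13 + 4·13 + 1·1 + 6·16 = 201; Σxᵢ² = 69; σ²/τ² = 4/9.
β̂_MAP = 201 / (69 + 4/9) = 201/(625/9) = 1809/625 ≈ 2.894.

β̂_MAP = 2.894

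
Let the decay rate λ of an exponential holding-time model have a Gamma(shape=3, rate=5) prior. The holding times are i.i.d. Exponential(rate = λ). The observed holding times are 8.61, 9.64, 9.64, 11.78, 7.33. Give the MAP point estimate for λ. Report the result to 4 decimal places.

The Exponential(rate=λ) likelihood is ∝ λ^n e^(−λΣtᵢ). Here n = 5 and Σtᵢ = 8.61 + 9.64 + 9.64 + 11.78 + 7.33 = 47.
Posterior ∝ λ^2e^(−5λ) · λ^5e^(−47λ) = λ^7e^(−52λ), i.e. Gamma(8, 52).
Mode = (a−1)/b = 7/52 ≈ 0.1346.

λ̂_MAP = 0.1346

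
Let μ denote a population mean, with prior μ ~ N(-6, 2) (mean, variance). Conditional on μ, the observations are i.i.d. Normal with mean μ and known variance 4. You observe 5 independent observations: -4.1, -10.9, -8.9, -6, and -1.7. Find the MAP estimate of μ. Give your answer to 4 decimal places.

μ̂_MAP = -6.2286

n = 5; x̄ = ((-4.1) + (-10.9) + (-8.9) + (-6) + (-1.7))/5 = -31.6/5 = -6.32.
For a Normal prior and Normal likelihood with known variance, the posterior is Normal; its mode equals its mean, the precision-weighted average.
Prior precision 1/σ₀² = 1/2 = 0.5; data precision n/σ² = 5/4 = 1.25.
μ̂ = (0.5·(-6) + 1.25·(-6.32)) / (0.5 + 1.25) = (-10.9)/1.75 = -218/35 ≈ -6.2286.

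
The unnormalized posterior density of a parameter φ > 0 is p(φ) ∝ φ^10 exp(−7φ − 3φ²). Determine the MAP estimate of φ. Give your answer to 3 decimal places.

φ̂_MAP = 0.833

ℓ'(φ) = 10/φ − 7 − 6φ. Setting this to zero and multiplying by φ: 6φ² + 7φ − 10 = 0.
φ = (−7 + √(7² + 4·6·10)) / (2·6) = (−7 + √289) / 12 = (−7 + 17)/12 = 5/6.
ℓ''(φ) = −10/φ² − 6 < 0, confirming a maximum.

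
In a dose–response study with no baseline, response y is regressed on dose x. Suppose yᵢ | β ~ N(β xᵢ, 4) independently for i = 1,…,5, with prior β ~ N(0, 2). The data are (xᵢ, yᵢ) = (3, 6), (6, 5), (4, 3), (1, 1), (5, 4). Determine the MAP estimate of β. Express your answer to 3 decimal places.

β̂_MAP = 0.910

log p(β | y) = −Σ(yᵢ − βxᵢ)²/(2·4) − β²/(2·2) + const.
Setting the derivative to zero: Σxᵢ(yᵢ − βxᵢ)/4 − β/2 = 0, so β = Σxᵢyᵢ / (Σxᵢ² + σ²/τ²).
Σxᵢyᵢ = 3·6 + 6·5 + 4·3 + 1·1 + 5·4 = 81; Σxᵢ² = 87; σ²/τ² = 2.
β̂_MAP = 81 / (87 + 2) = 81/89 ≈ 0.910.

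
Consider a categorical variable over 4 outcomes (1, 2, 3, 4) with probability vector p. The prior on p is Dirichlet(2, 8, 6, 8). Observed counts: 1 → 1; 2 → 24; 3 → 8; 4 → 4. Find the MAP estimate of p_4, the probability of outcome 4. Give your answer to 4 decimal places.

The posterior is Dirichlet(αᵢ + nᵢ) = Dirichlet(3, 32, 14, 12).
For a Dirichlet(a₁,…,a_K) with all aᵢ > 1, the mode has j-th component (aⱼ − 1)/(Σaᵢ − K).
Here Σaᵢ = 61 and K = 4, so p_4 = (12 − 1)/(61 − 4) = 11/57 ≈ 0.1930.

MAP estimate: 0.1930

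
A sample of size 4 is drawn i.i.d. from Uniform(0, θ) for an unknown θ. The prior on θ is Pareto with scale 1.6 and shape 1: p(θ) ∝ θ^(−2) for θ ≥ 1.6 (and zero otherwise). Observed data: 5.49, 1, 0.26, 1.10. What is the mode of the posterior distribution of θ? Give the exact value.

θ̂_MAP = 5.49

The Uniform(0, θ) likelihood is θ^(−n) for θ ≥ max(xᵢ), zero otherwise. Here max(xᵢ) = 5.49.
Posterior ∝ θ^(−2) · θ^(−4) = θ^(−6) on θ ≥ max(1.6, 5.49) = 5.49.
This density is strictly decreasing in θ, so the posterior mode lies at the lower boundary of the support.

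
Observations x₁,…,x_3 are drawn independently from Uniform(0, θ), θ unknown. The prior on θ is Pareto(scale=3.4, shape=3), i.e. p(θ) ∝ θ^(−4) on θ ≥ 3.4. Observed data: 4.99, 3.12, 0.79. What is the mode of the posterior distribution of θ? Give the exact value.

The Uniform(0, θ) likelihood is θ^(−n) for θ ≥ max(xᵢ), zero otherwise. Here max(xᵢ) = 4.99.
Posterior ∝ θ^(−4) · θ^(−3) = θ^(−7) on θ ≥ max(3.4, 4.99) = 4.99.
This density is strictly decreasing in θ, so the posterior mode lies at the lower boundary of the support.

θ̂_MAP = 4.99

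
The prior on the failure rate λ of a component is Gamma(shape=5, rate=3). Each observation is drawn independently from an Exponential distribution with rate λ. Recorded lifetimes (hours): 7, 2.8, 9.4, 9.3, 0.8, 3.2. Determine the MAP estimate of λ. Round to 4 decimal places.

λ̂_MAP = 0.2817

The Exponential(rate=λ) likelihood is ∝ λ^n e^(−λΣtᵢ). Here n = 6 and Σtᵢ = 7 + 2.8 + 9.4 + 9.3 + 0.8 + 3.2 = 32.5.
Posterior ∝ λ^4e^(−3λ) · λ^6e^(−32.5λ) = λ^10e^(−35.5λ), i.e. Gamma(11, 35.5).
Mode = (a−1)/b = 10/35.5 ≈ 0.2817.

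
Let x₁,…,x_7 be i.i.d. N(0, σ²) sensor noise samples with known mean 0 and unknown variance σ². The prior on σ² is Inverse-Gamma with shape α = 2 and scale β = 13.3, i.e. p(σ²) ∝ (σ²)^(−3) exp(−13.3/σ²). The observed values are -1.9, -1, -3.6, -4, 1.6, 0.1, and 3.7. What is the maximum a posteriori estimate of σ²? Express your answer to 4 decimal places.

Sum of squared deviations about the known mean: SS = (-1.9−0)² + (-1−0)² + (-3.6−0)² + (-4−0)² + (1.6−0)² + (0.1−0)² + (3.7−0)² = 49.83.
The Normal likelihood contributes (σ²)^(−n/2) exp(−SS/(2σ²)), so the posterior is Inverse-Gamma(α + n/2, β + SS/2) = Inverse-Gamma(5.5, 38.215).
The mode of Inverse-Gamma(a, b) is b/(a+1) = 38.215/6.5 ≈ 5.8792.

σ̂²_MAP = 5.8792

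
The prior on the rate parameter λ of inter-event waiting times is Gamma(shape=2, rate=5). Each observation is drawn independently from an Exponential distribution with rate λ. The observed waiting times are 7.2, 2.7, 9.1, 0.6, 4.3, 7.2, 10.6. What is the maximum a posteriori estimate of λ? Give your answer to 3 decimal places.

The Exponential(rate=λ) likelihood is ∝ λ^n e^(−λΣtᵢ). Here n = 7 and Σtᵢ = 7.2 + 2.7 + 9.1 + 0.6 + 4.3 + 7.2 + 10.6 = 41.7.
Posterior ∝ λe^(−5λ) · λ^7e^(−41.7λ) = λ^8e^(−46.7λ), i.e. Gamma(9, 46.7).
Mode = (a−1)/b = 8/46.7 ≈ 0.171.

λ̂_MAP = 0.171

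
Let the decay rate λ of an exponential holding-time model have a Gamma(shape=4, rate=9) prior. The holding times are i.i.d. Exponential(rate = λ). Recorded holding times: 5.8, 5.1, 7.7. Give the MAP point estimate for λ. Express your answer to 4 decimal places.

λ̂_MAP = 0.2174

The Exponential(rate=λ) likelihood is ∝ λ^n e^(−λΣtᵢ). Here n = 3 and Σtᵢ = 5.8 + 5.1 + 7.7 = 18.6.
Posterior ∝ λ^3e^(−9λ) · λ^3e^(−18.6λ) = λ^6e^(−27.6λ), i.e. Gamma(7, 27.6).
Mode = (a−1)/b = 6/27.6 ≈ 0.2174.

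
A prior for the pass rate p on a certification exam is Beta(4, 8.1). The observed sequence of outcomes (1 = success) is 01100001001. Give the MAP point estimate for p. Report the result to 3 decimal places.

Prior: Beta(4, 8.1).
Data: 4 successes in 11 trials (from the sequence). The binomial likelihood contributes p^4(1−p)^7, so the posterior is Beta(4+4, 8.1+7) = Beta(8, 15.1).
For Beta(a, b) with a, b > 1 the mode is (a−1)/(a+b−2) = 7/21.1 ≈ 0.332.

p̂_MAP = 0.332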